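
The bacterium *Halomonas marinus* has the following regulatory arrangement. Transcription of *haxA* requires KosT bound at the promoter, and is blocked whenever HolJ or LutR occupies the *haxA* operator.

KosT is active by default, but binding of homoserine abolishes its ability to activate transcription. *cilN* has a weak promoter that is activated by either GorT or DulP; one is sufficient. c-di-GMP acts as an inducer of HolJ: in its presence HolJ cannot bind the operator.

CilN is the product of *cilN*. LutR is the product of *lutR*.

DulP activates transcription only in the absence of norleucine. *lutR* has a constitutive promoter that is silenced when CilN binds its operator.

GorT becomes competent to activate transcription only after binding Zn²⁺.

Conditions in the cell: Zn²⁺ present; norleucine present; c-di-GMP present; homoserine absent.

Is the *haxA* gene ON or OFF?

ON

Homoserine is absent, so KosT is active.
c-di-GMP is present, so HolJ is inactive.
Zn²⁺ is present, so GorT is active.
Norleucine is present, so DulP is inactive.
Activator GorT is present, so *cilN* is transcribed.
So CilN is produced and active.
With repressor CilN bound, *lutR* is not transcribed.
So LutR is not produced.
No repressor is bound and KosT is active, so *haxA* is transcribed.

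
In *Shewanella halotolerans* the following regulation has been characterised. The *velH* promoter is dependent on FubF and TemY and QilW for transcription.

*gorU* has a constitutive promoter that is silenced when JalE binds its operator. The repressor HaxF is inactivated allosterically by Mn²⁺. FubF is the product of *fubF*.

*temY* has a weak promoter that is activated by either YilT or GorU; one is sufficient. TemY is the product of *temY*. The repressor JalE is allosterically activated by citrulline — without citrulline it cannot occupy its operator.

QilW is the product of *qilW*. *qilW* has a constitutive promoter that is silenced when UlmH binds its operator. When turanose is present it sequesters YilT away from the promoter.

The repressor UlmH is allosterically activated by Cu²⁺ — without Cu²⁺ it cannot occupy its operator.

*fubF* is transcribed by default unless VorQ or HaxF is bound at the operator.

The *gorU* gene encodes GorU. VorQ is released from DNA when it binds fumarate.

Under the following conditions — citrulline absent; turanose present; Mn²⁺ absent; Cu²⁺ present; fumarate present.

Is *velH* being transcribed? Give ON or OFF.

OFF

Fumarate is present, so VorQ is inactive.
Mn²⁺ is absent, so HaxF is active.
With repressor HaxF bound, *fubF* is not transcribed.
So FubF is not produced.
Turanose is present, so YilT is inactive.
Citrulline is absent, so JalE is inactive.
With no repressor bound, *gorU* is transcribed.
So GorU is produced and active.
Activator GorU is present, so *temY* is transcribed.
So TemY is produced and active.
Cu²⁺ is present, so UlmH is active.
With repressor UlmH bound, *qilW* is not transcribed.
So QilW is not produced.
Required activator FubF is absent, so *velH* is not transcribed.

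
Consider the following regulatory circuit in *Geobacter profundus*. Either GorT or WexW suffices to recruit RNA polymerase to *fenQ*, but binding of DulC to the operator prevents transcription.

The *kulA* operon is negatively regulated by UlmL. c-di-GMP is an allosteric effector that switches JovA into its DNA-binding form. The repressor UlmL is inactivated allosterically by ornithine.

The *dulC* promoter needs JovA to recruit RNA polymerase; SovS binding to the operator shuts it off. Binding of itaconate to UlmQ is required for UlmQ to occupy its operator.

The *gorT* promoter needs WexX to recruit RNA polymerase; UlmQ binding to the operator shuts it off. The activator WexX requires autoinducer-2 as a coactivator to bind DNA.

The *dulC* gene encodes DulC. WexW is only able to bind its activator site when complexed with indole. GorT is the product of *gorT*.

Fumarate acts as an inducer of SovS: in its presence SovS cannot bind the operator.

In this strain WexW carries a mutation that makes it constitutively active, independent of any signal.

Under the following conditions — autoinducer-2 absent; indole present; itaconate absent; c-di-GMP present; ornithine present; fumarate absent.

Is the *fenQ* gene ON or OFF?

Itaconate is absent, so UlmQ is inactive.
Autoinducer-2 is absent, so WexX is inactive.
Required activator WexX is absent, so *gorT* is not transcribed.
So GorT is not produced.
WexW is constitutively active in this strain.
c-di-GMP is present, so JovA is active.
Fumarate is absent, so SovS is active.
With repressor SovS bound, *dulC* is not transcribed.
So DulC is not produced.
Activator WexW is present, so *fenQ* is transcribed.

ON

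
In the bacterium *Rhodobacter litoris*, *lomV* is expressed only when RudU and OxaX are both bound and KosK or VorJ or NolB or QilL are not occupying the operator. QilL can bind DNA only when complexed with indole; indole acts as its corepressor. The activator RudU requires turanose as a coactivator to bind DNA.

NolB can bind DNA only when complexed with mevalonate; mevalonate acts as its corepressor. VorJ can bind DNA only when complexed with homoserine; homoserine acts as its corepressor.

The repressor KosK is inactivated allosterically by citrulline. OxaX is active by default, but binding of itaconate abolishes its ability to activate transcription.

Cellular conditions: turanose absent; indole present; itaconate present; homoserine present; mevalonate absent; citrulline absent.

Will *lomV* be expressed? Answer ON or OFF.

Citrulline is absent, so KosK is active.
Homoserine is present, so VorJ is active.
Turanose is absent, so RudU is inactive.
Itaconate is present, so OxaX is inactive.
Mevalonate is absent, so NolB is inactive.
Indole is present, so QilL is active.
With repressor KosK bound, *lomV* is not transcribed.

OFF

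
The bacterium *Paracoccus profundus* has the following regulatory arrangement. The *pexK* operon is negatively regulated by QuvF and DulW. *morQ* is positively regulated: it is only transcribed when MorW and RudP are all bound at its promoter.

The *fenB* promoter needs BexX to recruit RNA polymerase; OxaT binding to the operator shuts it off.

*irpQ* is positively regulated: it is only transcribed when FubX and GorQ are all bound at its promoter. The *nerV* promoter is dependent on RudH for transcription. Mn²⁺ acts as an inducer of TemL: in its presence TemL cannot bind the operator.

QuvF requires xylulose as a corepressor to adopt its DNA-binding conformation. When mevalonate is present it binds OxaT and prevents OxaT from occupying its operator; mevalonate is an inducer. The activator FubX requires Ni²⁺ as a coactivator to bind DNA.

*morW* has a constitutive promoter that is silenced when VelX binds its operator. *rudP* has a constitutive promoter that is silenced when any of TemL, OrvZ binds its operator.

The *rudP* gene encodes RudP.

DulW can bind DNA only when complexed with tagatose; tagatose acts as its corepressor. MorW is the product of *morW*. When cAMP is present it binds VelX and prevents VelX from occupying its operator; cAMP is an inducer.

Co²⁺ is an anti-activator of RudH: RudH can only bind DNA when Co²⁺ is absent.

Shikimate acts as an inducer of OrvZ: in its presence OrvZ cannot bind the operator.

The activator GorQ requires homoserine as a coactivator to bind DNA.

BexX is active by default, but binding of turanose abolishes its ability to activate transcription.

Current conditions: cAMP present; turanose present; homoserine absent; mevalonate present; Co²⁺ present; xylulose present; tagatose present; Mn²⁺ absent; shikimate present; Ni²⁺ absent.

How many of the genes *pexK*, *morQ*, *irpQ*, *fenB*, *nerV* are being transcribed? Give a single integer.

0

Xylulose is present, so QuvF is active.
Tagatose is present, so DulW is active.
With repressor QuvF bound, *pexK* is not transcribed.
→ *pexK* is OFF.
cAMP is present, so VelX is inactive.
With no repressor bound, *morW* is transcribed.
So MorW is produced and active.
Mn²⁺ is absent, so TemL is active.
Shikimate is present, so OrvZ is inactive.
With repressor TemL bound, *rudP* is not transcribed.
So RudP is not produced.
Required activator RudP is absent, so *morQ* is not transcribed.
→ *morQ* is OFF.
Ni²⁺ is absent, so FubX is inactive.
Homoserine is absent, so GorQ is inactive.
Required activator FubX is absent, so *irpQ* is not transcribed.
→ *irpQ* is OFF.
Turanose is present, so BexX is inactive.
Mevalonate is present, so OxaT is inactive.
Required activator BexX is absent, so *fenB* is not transcribed.
→ *fenB* is OFF.
Co²⁺ is present, so RudH is inactive.
Required activator RudH is absent, so *nerV* is not transcribed.
→ *nerV* is OFF.
0 of the 5 genes are transcribed.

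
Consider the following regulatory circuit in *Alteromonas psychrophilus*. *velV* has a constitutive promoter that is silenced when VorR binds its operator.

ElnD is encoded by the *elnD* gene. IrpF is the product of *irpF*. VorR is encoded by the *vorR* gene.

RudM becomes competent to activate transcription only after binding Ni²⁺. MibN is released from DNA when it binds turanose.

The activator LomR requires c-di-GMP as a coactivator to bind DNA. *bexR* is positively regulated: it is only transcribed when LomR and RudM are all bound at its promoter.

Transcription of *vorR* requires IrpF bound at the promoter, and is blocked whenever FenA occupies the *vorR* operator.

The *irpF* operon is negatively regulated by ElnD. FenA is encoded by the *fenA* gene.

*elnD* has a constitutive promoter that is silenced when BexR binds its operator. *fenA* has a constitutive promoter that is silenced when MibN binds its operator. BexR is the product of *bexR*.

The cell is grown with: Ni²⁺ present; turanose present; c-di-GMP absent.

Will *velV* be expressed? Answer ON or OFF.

ON

c-di-GMP is absent, so LomR is inactive.
Ni²⁺ is present, so RudM is active.
Required activator LomR is absent, so *bexR* is not transcribed.
So BexR is not produced.
With no repressor bound, *elnD* is transcribed.
So ElnD is produced and active.
With repressor ElnD bound, *irpF* is not transcribed.
So IrpF is not produced.
Turanose is present, so MibN is inactive.
With no repressor bound, *fenA* is transcribed.
So FenA is produced and active.
With repressor FenA bound, *vorR* is not transcribed.
So VorR is not produced.
With no repressor bound, *velV* is transcribed.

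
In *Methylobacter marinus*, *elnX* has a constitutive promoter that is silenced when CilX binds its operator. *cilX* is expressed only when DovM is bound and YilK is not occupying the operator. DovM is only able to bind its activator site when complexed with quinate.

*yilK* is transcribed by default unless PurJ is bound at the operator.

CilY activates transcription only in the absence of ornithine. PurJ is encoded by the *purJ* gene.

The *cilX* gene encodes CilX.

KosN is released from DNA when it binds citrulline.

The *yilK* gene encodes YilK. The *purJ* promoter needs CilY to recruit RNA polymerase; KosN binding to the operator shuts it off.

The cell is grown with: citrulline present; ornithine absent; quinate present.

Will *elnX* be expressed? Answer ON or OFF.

OFF

Citrulline is present, so KosN is inactive.
Ornithine is absent, so CilY is active.
No repressor is bound and CilY is active, so *purJ* is transcribed.
So PurJ is produced and active.
With repressor PurJ bound, *yilK* is not transcribed.
So YilK is not produced.
Quinate is present, so DovM is active.
No repressor is bound and DovM is active, so *cilX* is transcribed.
So CilX is produced and active.
With repressor CilX bound, *elnX* is not transcribed.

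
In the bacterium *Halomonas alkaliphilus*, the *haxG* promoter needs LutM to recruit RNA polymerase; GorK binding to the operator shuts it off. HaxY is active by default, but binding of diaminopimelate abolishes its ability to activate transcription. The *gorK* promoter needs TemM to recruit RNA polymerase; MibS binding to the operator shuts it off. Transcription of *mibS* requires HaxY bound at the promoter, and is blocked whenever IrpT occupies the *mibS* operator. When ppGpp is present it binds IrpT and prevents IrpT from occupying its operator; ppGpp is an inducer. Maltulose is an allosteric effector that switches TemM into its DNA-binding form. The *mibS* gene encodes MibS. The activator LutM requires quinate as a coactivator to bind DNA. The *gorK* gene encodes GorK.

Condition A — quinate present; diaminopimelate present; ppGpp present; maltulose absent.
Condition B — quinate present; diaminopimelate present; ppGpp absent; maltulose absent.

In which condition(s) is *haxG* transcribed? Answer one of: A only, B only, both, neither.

both

Condition A:
Quinate is present, so LutM is active.
Diaminopimelate is present, so HaxY is inactive.
ppGpp is present, so IrpT is inactive.
Required activator HaxY is absent, so *mibS* is not transcribed.
So MibS is not produced.
Maltulose is absent, so TemM is inactive.
Required activator TemM is absent, so *gorK* is not transcribed.
So GorK is not produced.
No repressor is bound and LutM is active, so *haxG* is transcribed.
→ *haxG* is ON in A.
Condition B:
Quinate is present, so LutM is active.
Diaminopimelate is present, so HaxY is inactive.
ppGpp is absent, so IrpT is active.
With repressor IrpT bound, *mibS* is not transcribed.
So MibS is not produced.
Maltulose is absent, so TemM is inactive.
Required activator TemM is absent, so *gorK* is not transcribed.
So GorK is not produced.
No repressor is bound and LutM is active, so *haxG* is transcribed.
→ *haxG* is ON in B.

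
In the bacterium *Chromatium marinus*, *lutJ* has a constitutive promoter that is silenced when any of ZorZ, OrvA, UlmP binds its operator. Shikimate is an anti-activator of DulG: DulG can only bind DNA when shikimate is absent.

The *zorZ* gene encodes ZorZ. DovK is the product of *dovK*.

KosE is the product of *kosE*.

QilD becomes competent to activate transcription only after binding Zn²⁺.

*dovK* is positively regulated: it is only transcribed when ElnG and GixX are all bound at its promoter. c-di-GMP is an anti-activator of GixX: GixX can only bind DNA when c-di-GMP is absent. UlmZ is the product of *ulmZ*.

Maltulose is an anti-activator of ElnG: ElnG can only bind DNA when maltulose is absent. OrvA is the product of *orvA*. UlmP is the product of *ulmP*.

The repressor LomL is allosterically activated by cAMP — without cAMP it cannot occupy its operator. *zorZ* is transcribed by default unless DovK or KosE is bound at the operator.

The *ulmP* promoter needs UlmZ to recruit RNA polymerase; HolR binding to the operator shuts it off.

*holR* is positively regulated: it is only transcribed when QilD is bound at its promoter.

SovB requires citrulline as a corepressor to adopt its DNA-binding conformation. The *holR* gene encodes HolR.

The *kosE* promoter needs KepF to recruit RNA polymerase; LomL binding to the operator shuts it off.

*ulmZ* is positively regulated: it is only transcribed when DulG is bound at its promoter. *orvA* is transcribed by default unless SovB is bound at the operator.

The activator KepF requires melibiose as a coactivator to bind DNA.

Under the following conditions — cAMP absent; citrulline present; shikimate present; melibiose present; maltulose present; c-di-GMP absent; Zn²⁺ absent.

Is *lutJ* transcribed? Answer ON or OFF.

ON

Maltulose is present, so ElnG is inactive.
c-di-GMP is absent, so GixX is active.
Required activator ElnG is absent, so *dovK* is not transcribed.
So DovK is not produced.
cAMP is absent, so LomL is inactive.
Melibiose is present, so KepF is active.
No repressor is bound and KepF is active, so *kosE* is transcribed.
So KosE is produced and active.
With repressor KosE bound, *zorZ* is not transcribed.
So ZorZ is not produced.
Citrulline is present, so SovB is active.
With repressor SovB bound, *orvA* is not transcribed.
So OrvA is not produced.
Zn²⁺ is absent, so QilD is inactive.
Required activator QilD is absent, so *holR* is not transcribed.
So HolR is not produced.
Shikimate is present, so DulG is inactive.
Required activator DulG is absent, so *ulmZ* is not transcribed.
So UlmZ is not produced.
Required activator UlmZ is absent, so *ulmP* is not transcribed.
So UlmP is not produced.
With no repressor bound, *lutJ* is transcribed.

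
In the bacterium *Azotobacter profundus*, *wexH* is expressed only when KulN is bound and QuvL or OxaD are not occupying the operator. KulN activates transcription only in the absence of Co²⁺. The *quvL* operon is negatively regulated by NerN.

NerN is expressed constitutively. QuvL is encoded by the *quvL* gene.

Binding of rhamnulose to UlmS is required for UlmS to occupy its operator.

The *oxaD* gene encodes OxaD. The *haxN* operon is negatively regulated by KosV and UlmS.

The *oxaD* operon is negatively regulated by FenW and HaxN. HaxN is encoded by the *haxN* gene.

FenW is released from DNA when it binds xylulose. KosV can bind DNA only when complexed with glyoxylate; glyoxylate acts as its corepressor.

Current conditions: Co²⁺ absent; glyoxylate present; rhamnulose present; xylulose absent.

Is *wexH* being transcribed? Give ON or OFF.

NerN is produced constitutively and is active.
With repressor NerN bound, *quvL* is not transcribed.
So QuvL is not produced.
Xylulose is absent, so FenW is active.
Glyoxylate is present, so KosV is active.
Rhamnulose is present, so UlmS is active.
With repressor KosV bound, *haxN* is not transcribed.
So HaxN is not produced.
With repressor FenW bound, *oxaD* is not transcribed.
So OxaD is not produced.
Co²⁺ is absent, so KulN is active.
No repressor is bound and KulN is active, so *wexH* is transcribed.

ON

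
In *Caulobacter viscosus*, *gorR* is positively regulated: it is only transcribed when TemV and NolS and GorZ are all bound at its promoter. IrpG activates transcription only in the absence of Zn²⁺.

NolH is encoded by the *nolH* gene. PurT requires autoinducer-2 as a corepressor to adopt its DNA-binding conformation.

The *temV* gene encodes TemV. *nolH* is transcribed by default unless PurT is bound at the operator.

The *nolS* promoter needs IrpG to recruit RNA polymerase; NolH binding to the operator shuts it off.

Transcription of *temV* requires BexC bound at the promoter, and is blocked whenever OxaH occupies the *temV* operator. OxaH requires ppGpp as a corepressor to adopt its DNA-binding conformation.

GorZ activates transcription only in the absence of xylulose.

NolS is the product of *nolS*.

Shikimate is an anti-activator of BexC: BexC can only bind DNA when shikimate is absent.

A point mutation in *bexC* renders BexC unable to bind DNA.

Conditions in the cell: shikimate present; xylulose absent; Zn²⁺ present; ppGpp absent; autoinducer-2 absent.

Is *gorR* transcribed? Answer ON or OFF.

BexC is non-functional in this strain, so it has no effect.
ppGpp is absent, so OxaH is inactive.
Required activator BexC is absent, so *temV* is not transcribed.
So TemV is not produced.
Autoinducer-2 is absent, so PurT is inactive.
With no repressor bound, *nolH* is transcribed.
So NolH is produced and active.
Zn²⁺ is present, so IrpG is inactive.
With repressor NolH bound, *nolS* is not transcribed.
So NolS is not produced.
Xylulose is absent, so GorZ is active.
Required activator TemV is absent, so *gorR* is not transcribed.

OFF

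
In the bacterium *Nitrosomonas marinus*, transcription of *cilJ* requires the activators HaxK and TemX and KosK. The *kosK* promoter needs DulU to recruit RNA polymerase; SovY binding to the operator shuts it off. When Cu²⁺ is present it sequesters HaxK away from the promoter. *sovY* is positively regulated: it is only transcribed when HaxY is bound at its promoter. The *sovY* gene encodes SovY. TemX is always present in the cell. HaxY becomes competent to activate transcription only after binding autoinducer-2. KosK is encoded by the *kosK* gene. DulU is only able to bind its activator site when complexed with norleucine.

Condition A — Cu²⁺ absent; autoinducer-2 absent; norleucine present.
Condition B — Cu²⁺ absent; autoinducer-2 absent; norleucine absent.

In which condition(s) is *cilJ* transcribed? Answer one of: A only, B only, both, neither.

A only

Condition A:
Cu²⁺ is absent, so HaxK is active.
TemX is produced constitutively and is active.
Autoinducer-2 is absent, so HaxY is inactive.
Required activator HaxY is absent, so *sovY* is not transcribed.
So SovY is not produced.
Norleucine is present, so DulU is active.
No repressor is bound and DulU is active, so *kosK* is transcribed.
So KosK is produced and active.
No repressor is bound and HaxK and TemX and KosK are active, so *cilJ* is transcribed.
→ *cilJ* is ON in A.
Condition B:
Cu²⁺ is absent, so HaxK is active.
TemX is produced constitutively and is active.
Autoinducer-2 is absent, so HaxY is inactive.
Required activator HaxY is absent, so *sovY* is not transcribed.
So SovY is not produced.
Norleucine is absent, so DulU is inactive.
Required activator DulU is absent, so *kosK* is not transcribed.
So KosK is not produced.
Required activator KosK is absent, so *cilJ* is not transcribed.
→ *cilJ* is OFF in B.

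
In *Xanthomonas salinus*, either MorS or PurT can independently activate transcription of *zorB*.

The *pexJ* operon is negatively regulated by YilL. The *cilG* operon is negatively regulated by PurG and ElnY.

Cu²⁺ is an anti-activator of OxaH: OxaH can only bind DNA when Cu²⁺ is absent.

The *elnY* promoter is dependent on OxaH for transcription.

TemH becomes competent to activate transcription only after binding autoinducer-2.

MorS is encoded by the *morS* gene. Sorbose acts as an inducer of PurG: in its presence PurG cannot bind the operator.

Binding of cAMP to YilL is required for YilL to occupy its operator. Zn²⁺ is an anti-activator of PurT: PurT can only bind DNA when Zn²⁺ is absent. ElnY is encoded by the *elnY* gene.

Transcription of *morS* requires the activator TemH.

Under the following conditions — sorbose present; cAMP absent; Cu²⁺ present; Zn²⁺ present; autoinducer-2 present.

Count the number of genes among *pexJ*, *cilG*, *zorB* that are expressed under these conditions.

cAMP is absent, so YilL is inactive.
With no repressor bound, *pexJ* is transcribed.
→ *pexJ* is ON.
Sorbose is present, so PurG is inactive.
Cu²⁺ is present, so OxaH is inactive.
Required activator OxaH is absent, so *elnY* is not transcribed.
So ElnY is not produced.
With no repressor bound, *cilG* is transcribed.
→ *cilG* is ON.
Autoinducer-2 is present, so TemH is active.
No repressor is bound and TemH is active, so *morS* is transcribed.
So MorS is produced and active.
Zn²⁺ is present, so PurT is inactive.
Activator MorS is present, so *zorB* is transcribed.
→ *zorB* is ON.
3 of the 3 genes are transcribed.

3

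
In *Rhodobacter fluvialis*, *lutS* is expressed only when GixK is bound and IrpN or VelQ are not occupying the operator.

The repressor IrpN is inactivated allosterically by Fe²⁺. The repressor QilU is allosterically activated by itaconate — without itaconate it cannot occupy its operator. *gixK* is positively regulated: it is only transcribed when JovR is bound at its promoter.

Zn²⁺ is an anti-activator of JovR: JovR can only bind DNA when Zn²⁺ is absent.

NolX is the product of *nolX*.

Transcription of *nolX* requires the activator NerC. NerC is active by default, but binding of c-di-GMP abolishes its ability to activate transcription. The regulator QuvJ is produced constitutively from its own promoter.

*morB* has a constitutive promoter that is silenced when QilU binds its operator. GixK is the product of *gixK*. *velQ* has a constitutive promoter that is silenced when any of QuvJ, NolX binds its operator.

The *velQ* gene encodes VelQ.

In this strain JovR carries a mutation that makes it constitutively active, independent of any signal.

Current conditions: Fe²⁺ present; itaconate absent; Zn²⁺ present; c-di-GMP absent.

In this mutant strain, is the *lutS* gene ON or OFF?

ON

Fe²⁺ is present, so IrpN is inactive.
QuvJ is produced constitutively and is active.
c-di-GMP is absent, so NerC is active.
No repressor is bound and NerC is active, so *nolX* is transcribed.
So NolX is produced and active.
With repressor QuvJ bound, *velQ* is not transcribed.
So VelQ is not produced.
JovR is constitutively active in this strain.
No repressor is bound and JovR is active, so *gixK* is transcribed.
So GixK is produced and active.
No repressor is bound and GixK is active, so *lutS* is transcribed.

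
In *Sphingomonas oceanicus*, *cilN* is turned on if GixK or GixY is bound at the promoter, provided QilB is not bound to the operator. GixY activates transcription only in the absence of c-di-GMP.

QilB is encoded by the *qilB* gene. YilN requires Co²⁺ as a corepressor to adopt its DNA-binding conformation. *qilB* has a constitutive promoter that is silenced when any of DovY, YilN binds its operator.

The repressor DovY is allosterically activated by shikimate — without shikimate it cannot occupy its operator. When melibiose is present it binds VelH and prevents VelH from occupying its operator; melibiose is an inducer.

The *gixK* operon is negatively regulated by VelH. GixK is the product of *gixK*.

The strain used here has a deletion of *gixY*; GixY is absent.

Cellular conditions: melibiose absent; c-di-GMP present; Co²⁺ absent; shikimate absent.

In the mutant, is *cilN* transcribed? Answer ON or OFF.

OFF

Melibiose is absent, so VelH is active.
With repressor VelH bound, *gixK* is not transcribed.
So GixK is not produced.
GixY is non-functional in this strain, so it has no effect.
Shikimate is absent, so DovY is inactive.
Co²⁺ is absent, so YilN is inactive.
With no repressor bound, *qilB* is transcribed.
So QilB is produced and active.
With repressor QilB bound, *cilN* is not transcribed.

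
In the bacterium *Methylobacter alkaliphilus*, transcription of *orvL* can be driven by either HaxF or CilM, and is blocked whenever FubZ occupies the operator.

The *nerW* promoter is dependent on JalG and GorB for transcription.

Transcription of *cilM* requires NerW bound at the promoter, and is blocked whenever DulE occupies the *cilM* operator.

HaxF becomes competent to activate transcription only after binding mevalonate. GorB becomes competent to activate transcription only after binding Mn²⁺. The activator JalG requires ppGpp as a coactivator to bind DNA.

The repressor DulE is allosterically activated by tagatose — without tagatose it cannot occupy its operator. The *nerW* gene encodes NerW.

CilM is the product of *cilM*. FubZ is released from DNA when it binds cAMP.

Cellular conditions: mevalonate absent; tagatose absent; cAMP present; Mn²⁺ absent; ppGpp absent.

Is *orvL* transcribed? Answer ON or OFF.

OFF

cAMP is present, so FubZ is inactive.
Mevalonate is absent, so HaxF is inactive.
ppGpp is absent, so JalG is inactive.
Mn²⁺ is absent, so GorB is inactive.
Required activator JalG is absent, so *nerW* is not transcribed.
So NerW is not produced.
Tagatose is absent, so DulE is inactive.
Required activator NerW is absent, so *cilM* is not transcribed.
So CilM is not produced.
No activator is available at the *orvL* promoter, so *orvL* is not transcribed.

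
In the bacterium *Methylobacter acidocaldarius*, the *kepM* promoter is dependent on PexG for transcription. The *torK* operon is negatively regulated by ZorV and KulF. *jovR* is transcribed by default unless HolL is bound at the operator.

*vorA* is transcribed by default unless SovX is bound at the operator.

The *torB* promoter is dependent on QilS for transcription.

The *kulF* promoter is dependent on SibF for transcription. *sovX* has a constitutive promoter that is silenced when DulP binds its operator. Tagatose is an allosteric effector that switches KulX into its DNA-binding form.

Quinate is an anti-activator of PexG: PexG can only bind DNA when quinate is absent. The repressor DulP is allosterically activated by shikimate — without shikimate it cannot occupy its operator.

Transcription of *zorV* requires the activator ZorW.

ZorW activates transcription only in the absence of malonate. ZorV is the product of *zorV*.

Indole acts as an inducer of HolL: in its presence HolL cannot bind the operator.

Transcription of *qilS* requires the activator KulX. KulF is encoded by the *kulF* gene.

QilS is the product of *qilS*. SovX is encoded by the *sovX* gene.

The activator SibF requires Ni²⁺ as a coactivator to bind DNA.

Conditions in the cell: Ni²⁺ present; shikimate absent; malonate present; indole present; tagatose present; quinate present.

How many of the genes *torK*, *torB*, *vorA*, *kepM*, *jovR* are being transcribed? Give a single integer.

Malonate is present, so ZorW is inactive.
Required activator ZorW is absent, so *zorV* is not transcribed.
So ZorV is not produced.
Ni²⁺ is present, so SibF is active.
No repressor is bound and SibF is active, so *kulF* is transcribed.
So KulF is produced and active.
With repressor KulF bound, *torK* is not transcribed.
→ *torK* is OFF.
Tagatose is present, so KulX is active.
No repressor is bound and KulX is active, so *qilS* is transcribed.
So QilS is produced and active.
No repressor is bound and QilS is active, so *torB* is transcribed.
→ *torB* is ON.
Shikimate is absent, so DulP is inactive.
With no repressor bound, *sovX* is transcribed.
So SovX is produced and active.
With repressor SovX bound, *vorA* is not transcribed.
→ *vorA* is OFF.
Quinate is present, so PexG is inactive.
Required activator PexG is absent, so *kepM* is not transcribed.
→ *kepM* is OFF.
Indole is present, so HolL is inactive.
With no repressor bound, *jovR* is transcribed.
→ *jovR* is ON.
2 of the 5 genes are transcribed.

2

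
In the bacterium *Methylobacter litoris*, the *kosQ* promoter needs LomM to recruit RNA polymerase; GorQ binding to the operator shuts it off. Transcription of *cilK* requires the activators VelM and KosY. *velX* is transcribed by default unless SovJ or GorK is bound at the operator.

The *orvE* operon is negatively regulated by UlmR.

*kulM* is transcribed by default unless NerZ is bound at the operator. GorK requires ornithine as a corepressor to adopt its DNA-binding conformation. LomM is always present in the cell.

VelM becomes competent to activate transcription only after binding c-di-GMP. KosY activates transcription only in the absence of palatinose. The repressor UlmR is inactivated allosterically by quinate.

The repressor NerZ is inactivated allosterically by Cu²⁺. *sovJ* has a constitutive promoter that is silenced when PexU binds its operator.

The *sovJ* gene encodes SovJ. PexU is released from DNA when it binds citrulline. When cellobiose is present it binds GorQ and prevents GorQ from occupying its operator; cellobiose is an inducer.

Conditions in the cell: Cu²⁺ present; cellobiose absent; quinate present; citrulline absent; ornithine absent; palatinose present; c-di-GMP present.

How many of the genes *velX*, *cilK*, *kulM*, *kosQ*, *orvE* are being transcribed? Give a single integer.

Citrulline is absent, so PexU is active.
With repressor PexU bound, *sovJ* is not transcribed.
So SovJ is not produced.
Ornithine is absent, so GorK is inactive.
With no repressor bound, *velX* is transcribed.
→ *velX* is ON.
c-di-GMP is present, so VelM is active.
Palatinose is present, so KosY is inactive.
Required activator KosY is absent, so *cilK* is not transcribed.
→ *cilK* is OFF.
Cu²⁺ is present, so NerZ is inactive.
With no repressor bound, *kulM* is transcribed.
→ *kulM* is ON.
LomM is produced constitutively and is active.
Cellobiose is absent, so GorQ is active.
With repressor GorQ bound, *kosQ* is not transcribed.
→ *kosQ* is OFF.
Quinate is present, so UlmR is inactive.
With no repressor bound, *orvE* is transcribed.
→ *orvE* is ON.
3 of the 5 genes are transcribed.

3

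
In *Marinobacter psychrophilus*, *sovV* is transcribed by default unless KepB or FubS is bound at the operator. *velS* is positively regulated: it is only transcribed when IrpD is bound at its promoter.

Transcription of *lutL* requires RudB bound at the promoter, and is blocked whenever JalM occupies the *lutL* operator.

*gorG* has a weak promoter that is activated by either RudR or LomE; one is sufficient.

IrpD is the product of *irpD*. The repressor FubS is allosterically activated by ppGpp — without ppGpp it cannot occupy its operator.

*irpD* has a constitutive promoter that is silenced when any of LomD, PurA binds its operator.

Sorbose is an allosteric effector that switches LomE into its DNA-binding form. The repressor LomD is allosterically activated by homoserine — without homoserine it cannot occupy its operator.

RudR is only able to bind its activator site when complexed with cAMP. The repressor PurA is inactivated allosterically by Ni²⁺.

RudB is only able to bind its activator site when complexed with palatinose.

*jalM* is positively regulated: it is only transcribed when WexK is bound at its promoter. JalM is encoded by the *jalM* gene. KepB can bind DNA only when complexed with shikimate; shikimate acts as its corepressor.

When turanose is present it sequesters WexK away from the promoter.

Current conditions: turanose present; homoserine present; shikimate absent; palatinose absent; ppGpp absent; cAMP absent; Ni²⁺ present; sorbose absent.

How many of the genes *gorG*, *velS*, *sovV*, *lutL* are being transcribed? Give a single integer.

1

cAMP is absent, so RudR is inactive.
Sorbose is absent, so LomE is inactive.
No activator is available at the *gorG* promoter, so *gorG* is not transcribed.
→ *gorG* is OFF.
Homoserine is present, so LomD is active.
Ni²⁺ is present, so PurA is inactive.
With repressor LomD bound, *irpD* is not transcribed.
So IrpD is not produced.
Required activator IrpD is absent, so *velS* is not transcribed.
→ *velS* is OFF.
Shikimate is absent, so KepB is inactive.
ppGpp is absent, so FubS is inactive.
With no repressor bound, *sovV* is transcribed.
→ *sovV* is ON.
Turanose is present, so WexK is inactive.
Required activator WexK is absent, so *jalM* is not transcribed.
So JalM is not produced.
Palatinose is absent, so RudB is inactive.
Required activator RudB is absent, so *lutL* is not transcribed.
→ *lutL* is OFF.
1 of the 4 genes is transcribed.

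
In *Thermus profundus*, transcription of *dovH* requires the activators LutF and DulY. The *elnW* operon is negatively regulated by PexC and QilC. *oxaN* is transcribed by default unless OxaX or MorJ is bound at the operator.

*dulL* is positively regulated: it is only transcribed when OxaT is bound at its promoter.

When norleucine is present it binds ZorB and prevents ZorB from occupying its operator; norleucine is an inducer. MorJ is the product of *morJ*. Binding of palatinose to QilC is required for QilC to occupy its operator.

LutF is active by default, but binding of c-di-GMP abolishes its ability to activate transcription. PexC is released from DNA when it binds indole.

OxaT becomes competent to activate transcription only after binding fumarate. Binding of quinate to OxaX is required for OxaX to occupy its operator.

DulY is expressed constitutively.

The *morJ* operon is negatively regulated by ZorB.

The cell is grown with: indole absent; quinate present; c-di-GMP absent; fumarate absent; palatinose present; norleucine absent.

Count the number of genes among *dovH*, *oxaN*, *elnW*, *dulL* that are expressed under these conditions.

c-di-GMP is absent, so LutF is active.
DulY is produced constitutively and is active.
No repressor is bound and LutF and DulY are active, so *dovH* is transcribed.
→ *dovH* is ON.
Quinate is present, so OxaX is active.
Norleucine is absent, so ZorB is active.
With repressor ZorB bound, *morJ* is not transcribed.
So MorJ is not produced.
With repressor OxaX bound, *oxaN* is not transcribed.
→ *oxaN* is OFF.
Indole is absent, so PexC is active.
Palatinose is present, so QilC is active.
With repressor PexC bound, *elnW* is not transcribed.
→ *elnW* is OFF.
Fumarate is absent, so OxaT is inactive.
Required activator OxaT is absent, so *dulL* is not transcribed.
→ *dulL* is OFF.
1 of the 4 genes is transcribed.

1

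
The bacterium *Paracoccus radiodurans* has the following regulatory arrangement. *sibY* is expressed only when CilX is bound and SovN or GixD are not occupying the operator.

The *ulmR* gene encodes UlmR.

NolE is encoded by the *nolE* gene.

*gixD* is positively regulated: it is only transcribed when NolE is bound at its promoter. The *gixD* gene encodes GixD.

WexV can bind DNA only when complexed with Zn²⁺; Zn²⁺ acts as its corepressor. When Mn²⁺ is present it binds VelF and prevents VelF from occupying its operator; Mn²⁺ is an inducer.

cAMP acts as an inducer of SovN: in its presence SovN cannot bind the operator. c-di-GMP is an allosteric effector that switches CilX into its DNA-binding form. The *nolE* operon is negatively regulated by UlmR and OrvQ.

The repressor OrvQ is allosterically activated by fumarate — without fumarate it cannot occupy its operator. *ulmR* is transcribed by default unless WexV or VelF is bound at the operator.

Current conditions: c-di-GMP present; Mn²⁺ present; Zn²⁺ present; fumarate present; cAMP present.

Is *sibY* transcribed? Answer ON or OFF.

ON

c-di-GMP is present, so CilX is active.
cAMP is present, so SovN is inactive.
Zn²⁺ is present, so WexV is active.
Mn²⁺ is present, so VelF is inactive.
With repressor WexV bound, *ulmR* is not transcribed.
So UlmR is not produced.
Fumarate is present, so OrvQ is active.
With repressor OrvQ bound, *nolE* is not transcribed.
So NolE is not produced.
Required activator NolE is absent, so *gixD* is not transcribed.
So GixD is not produced.
No repressor is bound and CilX is active, so *sibY* is transcribed.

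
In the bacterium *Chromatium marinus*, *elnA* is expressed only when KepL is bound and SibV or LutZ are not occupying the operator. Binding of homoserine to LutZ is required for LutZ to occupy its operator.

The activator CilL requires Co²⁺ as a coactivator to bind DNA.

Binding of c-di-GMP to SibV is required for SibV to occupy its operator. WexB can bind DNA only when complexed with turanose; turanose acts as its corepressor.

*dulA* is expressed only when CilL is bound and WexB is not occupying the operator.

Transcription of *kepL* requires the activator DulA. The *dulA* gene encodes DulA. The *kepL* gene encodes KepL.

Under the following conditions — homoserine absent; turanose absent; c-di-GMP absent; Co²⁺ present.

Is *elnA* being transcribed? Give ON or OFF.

Co²⁺ is present, so CilL is active.
Turanose is absent, so WexB is inactive.
No repressor is bound and CilL is active, so *dulA* is transcribed.
So DulA is produced and active.
No repressor is bound and DulA is active, so *kepL* is transcribed.
So KepL is produced and active.
c-di-GMP is absent, so SibV is inactive.
Homoserine is absent, so LutZ is inactive.
No repressor is bound and KepL is active, so *elnA* is transcribed.

ON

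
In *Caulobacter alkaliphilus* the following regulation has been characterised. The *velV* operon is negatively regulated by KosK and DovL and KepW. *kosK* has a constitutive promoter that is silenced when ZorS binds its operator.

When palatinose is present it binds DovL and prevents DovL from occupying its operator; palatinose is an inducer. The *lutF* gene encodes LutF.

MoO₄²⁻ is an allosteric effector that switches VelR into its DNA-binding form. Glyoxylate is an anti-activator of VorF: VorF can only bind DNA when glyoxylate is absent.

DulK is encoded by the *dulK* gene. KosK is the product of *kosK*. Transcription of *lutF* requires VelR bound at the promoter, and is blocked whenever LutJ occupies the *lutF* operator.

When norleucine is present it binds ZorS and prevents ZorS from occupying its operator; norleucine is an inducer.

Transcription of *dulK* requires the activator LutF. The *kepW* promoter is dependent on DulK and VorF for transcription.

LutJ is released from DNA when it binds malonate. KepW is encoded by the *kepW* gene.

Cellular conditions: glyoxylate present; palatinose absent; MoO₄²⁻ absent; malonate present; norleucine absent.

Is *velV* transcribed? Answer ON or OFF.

OFF

Norleucine is absent, so ZorS is active.
With repressor ZorS bound, *kosK* is not transcribed.
So KosK is not produced.
Palatinose is absent, so DovL is active.
MoO₄²⁻ is absent, so VelR is inactive.
Malonate is present, so LutJ is inactive.
Required activator VelR is absent, so *lutF* is not transcribed.
So LutF is not produced.
Required activator LutF is absent, so *dulK* is not transcribed.
So DulK is not produced.
Glyoxylate is present, so VorF is inactive.
Required activator DulK is absent, so *kepW* is not transcribed.
So KepW is not produced.
With repressor DovL bound, *velV* is not transcribed.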